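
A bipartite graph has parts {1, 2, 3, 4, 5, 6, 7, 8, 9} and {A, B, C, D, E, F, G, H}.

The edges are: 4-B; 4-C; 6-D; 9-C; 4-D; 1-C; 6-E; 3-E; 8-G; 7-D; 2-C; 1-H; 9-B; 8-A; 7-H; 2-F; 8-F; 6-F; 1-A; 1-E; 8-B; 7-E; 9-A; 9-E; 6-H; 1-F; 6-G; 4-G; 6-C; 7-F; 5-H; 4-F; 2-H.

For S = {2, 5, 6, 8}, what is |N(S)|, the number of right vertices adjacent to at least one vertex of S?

The union of neighbours of {2, 5, 6, 8} is {A, B, C, D, E, F, G, H}, which has 8 elements.
Since |N(S)| = 8 ≥ |S| = 4, Hall's condition holds for this subset.

8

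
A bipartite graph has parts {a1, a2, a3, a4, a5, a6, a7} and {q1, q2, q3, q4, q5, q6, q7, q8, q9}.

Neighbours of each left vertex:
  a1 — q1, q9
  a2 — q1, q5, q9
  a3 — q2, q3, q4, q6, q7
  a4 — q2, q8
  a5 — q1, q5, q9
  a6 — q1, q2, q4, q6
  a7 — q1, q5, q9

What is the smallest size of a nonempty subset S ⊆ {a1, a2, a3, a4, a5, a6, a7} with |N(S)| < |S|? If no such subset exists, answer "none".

Take S = {a1, a2, a5, a7}. Its neighbourhood is {q1, q5, q9}, so |N(S)| = 3 < |S| = 4.
Every subset of size less than 4 has at least as many neighbours as members, so 4 is the minimum.

4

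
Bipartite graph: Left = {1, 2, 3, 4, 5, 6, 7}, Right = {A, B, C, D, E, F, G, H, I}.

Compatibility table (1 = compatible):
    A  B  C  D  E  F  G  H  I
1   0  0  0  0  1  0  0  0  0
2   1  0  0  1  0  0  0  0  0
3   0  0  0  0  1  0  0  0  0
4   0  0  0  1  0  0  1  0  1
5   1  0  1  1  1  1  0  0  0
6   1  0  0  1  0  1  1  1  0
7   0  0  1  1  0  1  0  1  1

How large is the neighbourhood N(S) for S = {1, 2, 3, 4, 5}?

The union of neighbours of {1, 2, 3, 4, 5} is {A, C, D, E, F, G, I}, which has 7 elements.
Since |N(S)| = 7 ≥ |S| = 5, Hall's condition holds for this subset.

7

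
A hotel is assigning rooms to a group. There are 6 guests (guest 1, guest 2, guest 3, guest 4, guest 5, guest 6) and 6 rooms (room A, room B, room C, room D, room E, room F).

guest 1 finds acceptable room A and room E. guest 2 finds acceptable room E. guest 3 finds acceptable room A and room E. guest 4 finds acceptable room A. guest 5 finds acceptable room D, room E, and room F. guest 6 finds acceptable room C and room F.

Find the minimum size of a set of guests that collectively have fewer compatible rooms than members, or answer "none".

Take S = {guest 1, guest 2, guest 3}. Its neighbourhood is {room A, room E}, so |N(S)| = 2 < |S| = 3.
Every subset of size less than 3 has at least as many neighbours as members, so 3 is the minimum.

3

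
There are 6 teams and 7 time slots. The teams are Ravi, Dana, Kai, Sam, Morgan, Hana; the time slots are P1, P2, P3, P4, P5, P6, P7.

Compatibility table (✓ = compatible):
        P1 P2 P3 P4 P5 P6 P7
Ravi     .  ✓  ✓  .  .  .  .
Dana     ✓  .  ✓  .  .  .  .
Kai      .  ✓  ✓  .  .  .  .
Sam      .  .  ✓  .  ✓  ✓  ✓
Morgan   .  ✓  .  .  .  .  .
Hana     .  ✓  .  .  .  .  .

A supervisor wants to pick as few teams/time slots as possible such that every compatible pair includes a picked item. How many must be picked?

4

The 4 edges Ravi–P2, Dana–P1, Kai–P3, Sam–P7 form a matching, so any vertex cover needs at least 4 vertices (one per matched edge).
Conversely {Dana, Sam, P2, P3} meets every edge and has exactly 4 vertices, so 4 is optimal.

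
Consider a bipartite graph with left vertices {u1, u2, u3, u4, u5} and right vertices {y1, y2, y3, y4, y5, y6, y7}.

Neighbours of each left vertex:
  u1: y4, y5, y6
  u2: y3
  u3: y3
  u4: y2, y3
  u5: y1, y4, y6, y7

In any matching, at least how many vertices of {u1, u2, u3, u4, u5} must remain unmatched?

1

A valid assignment of size 4: u1-y4, u2-y3, u4-y2, u5-y7.
The set {u2, u3} has only 1 neighbour ({y3}), so by Hall's theorem at most 4 of the 5 left vertices can be matched.
That matches 4 of the 5, leaving 1 unmatched; no matching can do better.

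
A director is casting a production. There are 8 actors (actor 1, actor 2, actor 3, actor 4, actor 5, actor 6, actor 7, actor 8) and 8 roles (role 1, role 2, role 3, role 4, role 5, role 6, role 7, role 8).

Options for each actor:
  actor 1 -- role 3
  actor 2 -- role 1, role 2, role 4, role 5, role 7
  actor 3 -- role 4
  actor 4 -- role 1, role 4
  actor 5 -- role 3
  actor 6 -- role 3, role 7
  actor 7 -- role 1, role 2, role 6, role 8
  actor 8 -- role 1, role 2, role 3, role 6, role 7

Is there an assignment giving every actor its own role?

The set {actor 1, actor 5} has only 1 neighbour ({role 3}), so by Hall's theorem at most 7 of the 8 actors can be matched.
Hence no matching covers every actor.

No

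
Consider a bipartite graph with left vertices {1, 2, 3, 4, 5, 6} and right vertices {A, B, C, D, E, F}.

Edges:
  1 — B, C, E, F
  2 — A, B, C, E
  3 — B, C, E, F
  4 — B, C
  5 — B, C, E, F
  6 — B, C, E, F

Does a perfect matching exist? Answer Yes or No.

No

The set {1, 3, 4, 5, 6} has only 4 neighbours ({B, C, E, F}), so by Hall's theorem at most 5 of the 6 left vertices can be matched.
Hence no matching covers every left vertex.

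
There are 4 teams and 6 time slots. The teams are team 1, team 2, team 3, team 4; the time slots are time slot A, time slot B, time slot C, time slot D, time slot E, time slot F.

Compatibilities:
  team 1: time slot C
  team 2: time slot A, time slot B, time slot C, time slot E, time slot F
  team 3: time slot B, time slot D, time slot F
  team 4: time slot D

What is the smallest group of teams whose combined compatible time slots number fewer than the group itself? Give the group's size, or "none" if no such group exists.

A matching saturating every team exists, for instance team 1→time slot C, team 2→time slot E, team 3→time slot F, team 4→time slot D.
By Hall's marriage theorem, this means |N(S)| ≥ |S| for every subset S, so no violating subset exists.

none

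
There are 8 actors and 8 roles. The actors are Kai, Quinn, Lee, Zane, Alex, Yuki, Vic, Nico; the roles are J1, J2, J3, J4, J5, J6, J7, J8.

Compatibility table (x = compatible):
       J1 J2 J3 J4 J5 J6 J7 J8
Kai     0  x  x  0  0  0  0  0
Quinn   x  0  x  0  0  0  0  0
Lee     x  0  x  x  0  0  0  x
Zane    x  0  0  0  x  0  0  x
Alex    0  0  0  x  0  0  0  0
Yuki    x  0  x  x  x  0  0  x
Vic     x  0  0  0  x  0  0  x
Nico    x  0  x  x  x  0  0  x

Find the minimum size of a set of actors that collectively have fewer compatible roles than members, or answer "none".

6

Take S = {Quinn, Lee, Zane, Alex, Yuki, Vic}. Its neighbourhood is {J1, J3, J4, J5, J8}, so |N(S)| = 5 < |S| = 6.
Every subset of size less than 6 has at least as many neighbours as members, so 6 is the minimum.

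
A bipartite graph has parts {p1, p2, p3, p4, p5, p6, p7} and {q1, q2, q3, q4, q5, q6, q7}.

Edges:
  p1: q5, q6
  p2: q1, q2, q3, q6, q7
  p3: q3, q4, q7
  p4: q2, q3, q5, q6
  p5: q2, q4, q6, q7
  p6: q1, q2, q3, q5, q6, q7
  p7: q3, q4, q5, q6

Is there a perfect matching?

One maximum matching: p1–q5, p2–q1, p3–q4, p4–q3, p5–q2, p6–q7, p7–q6.
Every left vertex is matched, so this is a perfect matching.

Yes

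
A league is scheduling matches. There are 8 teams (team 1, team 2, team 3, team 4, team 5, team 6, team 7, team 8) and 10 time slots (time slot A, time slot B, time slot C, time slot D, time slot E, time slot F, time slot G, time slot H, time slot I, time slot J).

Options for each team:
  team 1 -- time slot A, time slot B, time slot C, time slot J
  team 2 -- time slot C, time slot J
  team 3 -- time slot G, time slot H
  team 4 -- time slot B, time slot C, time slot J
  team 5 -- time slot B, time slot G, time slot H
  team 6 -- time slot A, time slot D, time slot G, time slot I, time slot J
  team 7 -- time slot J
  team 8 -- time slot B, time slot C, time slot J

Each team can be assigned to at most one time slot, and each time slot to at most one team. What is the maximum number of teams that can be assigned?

For example, pair team 1-time slot A, team 2-time slot C, team 3-time slot G, team 4-time slot B, team 5-time slot H, team 6-time slot I, team 7-time slot J.
The set {team 2, team 4, team 7, team 8} has only 3 neighbours ({time slot B, time slot C, time slot J}), so by Hall's theorem at most 7 of the 8 teams can be matched.

7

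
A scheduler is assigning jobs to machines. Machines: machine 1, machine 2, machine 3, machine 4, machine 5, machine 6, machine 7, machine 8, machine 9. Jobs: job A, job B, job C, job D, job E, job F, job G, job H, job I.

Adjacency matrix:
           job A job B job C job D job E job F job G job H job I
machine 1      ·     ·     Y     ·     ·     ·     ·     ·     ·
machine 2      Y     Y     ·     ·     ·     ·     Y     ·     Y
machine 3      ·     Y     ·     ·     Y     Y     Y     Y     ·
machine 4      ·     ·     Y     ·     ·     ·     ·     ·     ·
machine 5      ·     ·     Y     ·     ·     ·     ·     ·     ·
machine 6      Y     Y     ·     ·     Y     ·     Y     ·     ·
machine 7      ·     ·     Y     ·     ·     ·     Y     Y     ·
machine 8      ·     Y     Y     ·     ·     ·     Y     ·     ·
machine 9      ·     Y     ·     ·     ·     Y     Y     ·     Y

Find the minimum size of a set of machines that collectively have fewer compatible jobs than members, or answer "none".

Take S = {machine 1, machine 4}. Its neighbourhood is {job C}, so |N(S)| = 1 < |S| = 2.
No single vertex violates Hall's condition since each has at least one neighbour, so 2 is the minimum.

2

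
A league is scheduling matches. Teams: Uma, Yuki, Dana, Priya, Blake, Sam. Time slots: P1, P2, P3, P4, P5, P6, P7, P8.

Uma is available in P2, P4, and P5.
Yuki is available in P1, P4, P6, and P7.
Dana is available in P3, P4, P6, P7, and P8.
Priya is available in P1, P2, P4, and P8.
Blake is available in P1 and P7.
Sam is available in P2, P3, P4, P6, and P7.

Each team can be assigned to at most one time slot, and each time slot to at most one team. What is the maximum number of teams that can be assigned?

6

A valid assignment of size 6: Uma-P5, Yuki-P6, Dana-P7, Priya-P8, Blake-P1, Sam-P3.
This saturates every team, so 6 is the maximum.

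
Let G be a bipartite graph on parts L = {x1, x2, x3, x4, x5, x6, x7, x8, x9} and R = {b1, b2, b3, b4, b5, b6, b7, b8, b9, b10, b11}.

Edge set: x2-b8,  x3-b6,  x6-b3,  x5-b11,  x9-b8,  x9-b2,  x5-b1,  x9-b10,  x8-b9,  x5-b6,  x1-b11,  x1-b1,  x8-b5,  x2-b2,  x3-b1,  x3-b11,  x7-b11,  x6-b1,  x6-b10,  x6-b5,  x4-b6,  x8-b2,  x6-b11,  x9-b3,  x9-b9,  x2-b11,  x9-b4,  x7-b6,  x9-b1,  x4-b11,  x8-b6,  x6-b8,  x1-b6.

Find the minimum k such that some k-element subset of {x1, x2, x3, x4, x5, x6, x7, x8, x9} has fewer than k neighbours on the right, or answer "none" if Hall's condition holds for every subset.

4

Take S = {x1, x3, x4, x5}. Its neighbourhood is {b1, b6, b11}, so |N(S)| = 3 < |S| = 4.
Every subset of size less than 4 has at least as many neighbours as members, so 4 is the minimum.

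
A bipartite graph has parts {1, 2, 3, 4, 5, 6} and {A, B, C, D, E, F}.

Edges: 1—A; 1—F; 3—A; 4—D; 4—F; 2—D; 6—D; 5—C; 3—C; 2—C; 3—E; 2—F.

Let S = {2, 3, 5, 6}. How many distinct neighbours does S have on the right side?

5

The union of neighbours of {2, 3, 5, 6} is {A, C, D, E, F}, which has 5 elements.
Since |N(S)| = 5 ≥ |S| = 4, Hall's condition holds for this subset.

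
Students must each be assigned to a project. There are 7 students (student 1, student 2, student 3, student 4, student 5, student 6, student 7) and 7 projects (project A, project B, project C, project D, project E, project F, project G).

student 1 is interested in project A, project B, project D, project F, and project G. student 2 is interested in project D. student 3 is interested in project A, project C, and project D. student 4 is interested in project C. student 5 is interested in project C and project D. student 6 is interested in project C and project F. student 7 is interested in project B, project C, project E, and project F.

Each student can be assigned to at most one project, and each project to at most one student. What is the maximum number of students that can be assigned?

A valid assignment of size 6: student 1-project G, student 2-project D, student 3-project A, student 4-project C, student 6-project F, student 7-project E.
The set {student 2, student 4, student 5} has only 2 neighbours ({project C, project D}), so by Hall's theorem at most 6 of the 7 students can be matched.

6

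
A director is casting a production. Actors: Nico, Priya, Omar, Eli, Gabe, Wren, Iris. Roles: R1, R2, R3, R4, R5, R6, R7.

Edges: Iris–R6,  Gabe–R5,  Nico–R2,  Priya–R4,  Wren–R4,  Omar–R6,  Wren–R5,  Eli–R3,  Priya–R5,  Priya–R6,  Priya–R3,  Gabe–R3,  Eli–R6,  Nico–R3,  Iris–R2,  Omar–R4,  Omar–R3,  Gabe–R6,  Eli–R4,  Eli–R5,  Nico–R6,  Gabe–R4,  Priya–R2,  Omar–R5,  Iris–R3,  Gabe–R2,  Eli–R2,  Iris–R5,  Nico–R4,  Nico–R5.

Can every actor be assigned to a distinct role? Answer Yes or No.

The set {Nico, Priya, Omar, Eli, Gabe, Wren, Iris} has only 5 neighbours ({R2, R3, R4, R5, R6}), so by Hall's theorem at most 5 of the 7 actors can be matched.
Hence no matching covers every actor.

No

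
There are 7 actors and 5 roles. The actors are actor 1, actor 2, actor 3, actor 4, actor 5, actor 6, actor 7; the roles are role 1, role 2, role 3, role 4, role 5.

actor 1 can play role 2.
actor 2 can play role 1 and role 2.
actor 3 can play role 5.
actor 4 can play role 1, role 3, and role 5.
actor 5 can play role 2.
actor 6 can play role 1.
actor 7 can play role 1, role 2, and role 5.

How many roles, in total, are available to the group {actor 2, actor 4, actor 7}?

The union of neighbours of {actor 2, actor 4, actor 7} is {role 1, role 2, role 3, role 5}, which has 4 elements.
Since |N(S)| = 4 ≥ |S| = 3, Hall's condition holds for this subset.

4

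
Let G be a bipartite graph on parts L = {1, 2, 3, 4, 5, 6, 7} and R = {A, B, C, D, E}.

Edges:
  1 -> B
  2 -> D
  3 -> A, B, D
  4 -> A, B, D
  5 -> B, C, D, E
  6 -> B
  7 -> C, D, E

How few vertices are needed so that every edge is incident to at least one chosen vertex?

{5, 7, A, B, D} is a vertex cover of size 5: every edge has an endpoint in this set.
No smaller cover exists because 1–B, 2–D, 3–A, 5–C, 7–E is a matching of size 5, and a cover must include an endpoint of each of these disjoint edges (König's theorem).

5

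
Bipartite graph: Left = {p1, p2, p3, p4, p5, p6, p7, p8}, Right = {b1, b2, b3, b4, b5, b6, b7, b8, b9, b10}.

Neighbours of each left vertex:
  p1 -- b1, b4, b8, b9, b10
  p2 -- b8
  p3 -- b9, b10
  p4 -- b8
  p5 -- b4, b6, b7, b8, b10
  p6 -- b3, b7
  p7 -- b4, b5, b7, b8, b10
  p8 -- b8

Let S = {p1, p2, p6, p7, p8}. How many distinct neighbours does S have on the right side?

The union of neighbours of {p1, p2, p6, p7, p8} is {b1, b3, b4, b5, b7, b8, b9, b10}, which has 8 elements.
Since |N(S)| = 8 ≥ |S| = 5, Hall's condition holds for this subset.

8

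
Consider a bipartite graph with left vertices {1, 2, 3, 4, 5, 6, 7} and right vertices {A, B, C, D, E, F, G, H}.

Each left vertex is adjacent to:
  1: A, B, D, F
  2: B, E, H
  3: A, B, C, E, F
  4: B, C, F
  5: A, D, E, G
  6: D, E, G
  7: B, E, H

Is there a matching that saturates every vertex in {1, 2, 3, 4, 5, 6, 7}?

For example, pair 1-F, 2-H, 3-A, 4-C, 5-D, 6-E, 7-B.
Every left vertex is matched, so this matching saturates all of them.

Yes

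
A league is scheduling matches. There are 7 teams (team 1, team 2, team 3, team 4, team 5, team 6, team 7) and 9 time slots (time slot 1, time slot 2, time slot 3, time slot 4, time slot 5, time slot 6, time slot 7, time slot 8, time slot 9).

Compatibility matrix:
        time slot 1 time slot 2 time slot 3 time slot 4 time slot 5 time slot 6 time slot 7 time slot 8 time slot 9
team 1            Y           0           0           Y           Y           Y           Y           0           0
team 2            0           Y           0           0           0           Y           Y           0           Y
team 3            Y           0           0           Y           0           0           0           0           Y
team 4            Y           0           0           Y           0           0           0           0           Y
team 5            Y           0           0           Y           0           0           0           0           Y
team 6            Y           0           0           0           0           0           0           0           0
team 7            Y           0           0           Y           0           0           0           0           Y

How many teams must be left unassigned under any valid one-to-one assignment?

2

A valid assignment of size 5: team 1–time slot 5, team 2–time slot 2, team 3–time slot 1, team 4–time slot 9, team 5–time slot 4.
The set {team 3, team 4, team 5, team 6, team 7} has only 3 neighbours ({time slot 1, time slot 4, time slot 9}), so by Hall's theorem at most 5 of the 7 teams can be matched.
That matches 5 of the 7, leaving 2 unmatched; no matching can do better.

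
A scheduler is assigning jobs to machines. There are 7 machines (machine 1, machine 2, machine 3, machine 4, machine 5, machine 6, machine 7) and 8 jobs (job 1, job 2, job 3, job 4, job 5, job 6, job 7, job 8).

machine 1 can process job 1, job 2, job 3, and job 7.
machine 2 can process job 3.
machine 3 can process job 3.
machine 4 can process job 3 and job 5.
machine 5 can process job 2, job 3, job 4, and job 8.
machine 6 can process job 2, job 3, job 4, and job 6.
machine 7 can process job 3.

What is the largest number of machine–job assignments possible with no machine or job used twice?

A valid assignment of size 5: machine 1–job 1, machine 2–job 3, machine 4–job 5, machine 5–job 4, machine 6–job 2.
The set {machine 2, machine 3, machine 7} has only 1 neighbour ({job 3}), so by Hall's theorem at most 5 of the 7 machines can be matched.

5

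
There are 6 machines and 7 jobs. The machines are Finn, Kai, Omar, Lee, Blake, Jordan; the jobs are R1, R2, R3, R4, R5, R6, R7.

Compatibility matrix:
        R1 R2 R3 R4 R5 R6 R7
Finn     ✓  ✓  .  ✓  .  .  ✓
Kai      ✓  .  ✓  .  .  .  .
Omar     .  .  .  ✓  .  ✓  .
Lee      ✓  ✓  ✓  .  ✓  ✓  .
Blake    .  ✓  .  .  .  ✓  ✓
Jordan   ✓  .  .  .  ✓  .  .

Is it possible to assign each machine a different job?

Yes

A valid assignment of size 6: Finn-R4, Kai-R1, Omar-R6, Lee-R3, Blake-R7, Jordan-R5.
Every machine is matched, so this matching saturates all of them.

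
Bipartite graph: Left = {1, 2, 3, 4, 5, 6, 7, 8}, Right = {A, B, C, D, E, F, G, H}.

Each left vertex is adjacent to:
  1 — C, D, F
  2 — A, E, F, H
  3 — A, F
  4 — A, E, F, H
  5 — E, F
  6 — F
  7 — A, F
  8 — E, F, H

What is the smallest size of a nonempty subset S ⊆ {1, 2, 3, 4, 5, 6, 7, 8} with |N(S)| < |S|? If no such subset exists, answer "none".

Take S = {3, 6, 7}. Its neighbourhood is {A, F}, so |N(S)| = 2 < |S| = 3.
Every subset of size less than 3 has at least as many neighbours as members, so 3 is the minimum.

3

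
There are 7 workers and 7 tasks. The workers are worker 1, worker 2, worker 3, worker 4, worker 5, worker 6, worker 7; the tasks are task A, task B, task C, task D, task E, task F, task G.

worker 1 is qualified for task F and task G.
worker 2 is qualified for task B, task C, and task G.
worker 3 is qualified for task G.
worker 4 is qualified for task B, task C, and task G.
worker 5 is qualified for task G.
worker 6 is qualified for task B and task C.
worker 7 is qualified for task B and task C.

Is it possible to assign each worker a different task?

The set {worker 2, worker 3, worker 4, worker 5, worker 6, worker 7} has only 3 neighbours ({task B, task C, task G}), so by Hall's theorem at most 4 of the 7 workers can be matched.
Hence no matching covers every worker.

No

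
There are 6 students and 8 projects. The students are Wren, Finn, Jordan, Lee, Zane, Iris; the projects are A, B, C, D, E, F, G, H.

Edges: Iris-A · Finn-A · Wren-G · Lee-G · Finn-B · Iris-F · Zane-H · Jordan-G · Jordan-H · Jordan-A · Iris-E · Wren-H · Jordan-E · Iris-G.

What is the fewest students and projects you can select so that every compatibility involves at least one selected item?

{Finn, Jordan, Iris, G, H} is a vertex cover of size 5: every edge has an endpoint in this set.
No smaller cover exists because Wren–H, Finn–B, Jordan–A, Lee–G, Iris–E is a matching of size 5, and a cover must include an endpoint of each of these disjoint edges (König's theorem).

5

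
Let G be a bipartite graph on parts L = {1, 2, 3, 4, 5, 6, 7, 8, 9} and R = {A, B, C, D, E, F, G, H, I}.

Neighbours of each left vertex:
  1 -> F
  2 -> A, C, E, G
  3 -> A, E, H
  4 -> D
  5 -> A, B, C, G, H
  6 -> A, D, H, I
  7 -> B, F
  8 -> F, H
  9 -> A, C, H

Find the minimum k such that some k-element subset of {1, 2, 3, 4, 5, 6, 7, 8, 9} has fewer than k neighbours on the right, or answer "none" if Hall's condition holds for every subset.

none

A matching saturating every left vertex exists, for instance 1→F, 2→E, 3→A, 4→D, 5→G, 6→I, 7→B, 8→H, 9→C.
By Hall's marriage theorem, this means |N(S)| ≥ |S| for every subset S, so no violating subset exists.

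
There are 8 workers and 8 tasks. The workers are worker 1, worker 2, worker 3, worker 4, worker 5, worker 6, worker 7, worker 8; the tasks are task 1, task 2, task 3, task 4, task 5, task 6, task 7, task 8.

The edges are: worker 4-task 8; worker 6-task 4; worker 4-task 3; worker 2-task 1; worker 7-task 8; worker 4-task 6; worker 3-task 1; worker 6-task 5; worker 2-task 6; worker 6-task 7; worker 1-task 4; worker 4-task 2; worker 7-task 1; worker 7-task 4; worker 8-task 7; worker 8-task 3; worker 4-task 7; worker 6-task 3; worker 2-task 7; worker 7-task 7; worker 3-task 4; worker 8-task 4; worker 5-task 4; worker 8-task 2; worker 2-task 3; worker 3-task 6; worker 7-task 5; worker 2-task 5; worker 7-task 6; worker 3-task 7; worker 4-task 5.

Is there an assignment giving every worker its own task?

No

The set {worker 1, worker 5} has only 1 neighbour ({task 4}), so by Hall's theorem at most 7 of the 8 workers can be matched.
Hence no matching covers every worker.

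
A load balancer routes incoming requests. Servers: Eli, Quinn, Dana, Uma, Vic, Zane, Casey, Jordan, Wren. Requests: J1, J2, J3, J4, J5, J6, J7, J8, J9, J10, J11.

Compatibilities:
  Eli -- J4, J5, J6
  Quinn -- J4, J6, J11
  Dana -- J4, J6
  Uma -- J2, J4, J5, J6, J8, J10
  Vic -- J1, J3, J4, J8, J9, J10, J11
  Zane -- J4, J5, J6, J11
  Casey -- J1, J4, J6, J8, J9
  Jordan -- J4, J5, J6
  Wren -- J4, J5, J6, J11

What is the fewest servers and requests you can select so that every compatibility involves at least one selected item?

7

The 7 edges Eli–J5, Quinn–J11, Dana–J4, Uma–J2, Vic–J10, Zane–J6, Casey–J9 form a matching, so any vertex cover needs at least 7 vertices (one per matched edge).
Conversely {Uma, Vic, Casey, J4, J5, J6, J11} meets every edge and has exactly 7 vertices, so 7 is optimal.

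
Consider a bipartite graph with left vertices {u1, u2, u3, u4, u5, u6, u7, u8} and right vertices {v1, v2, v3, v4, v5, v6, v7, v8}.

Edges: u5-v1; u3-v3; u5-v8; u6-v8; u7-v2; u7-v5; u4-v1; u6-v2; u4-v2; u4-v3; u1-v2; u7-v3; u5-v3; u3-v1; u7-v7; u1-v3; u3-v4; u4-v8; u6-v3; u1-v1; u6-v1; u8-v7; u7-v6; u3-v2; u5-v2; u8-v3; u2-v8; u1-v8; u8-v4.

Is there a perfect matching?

No

The set {u1, u2, u4, u5, u6} has only 4 neighbours ({v1, v2, v3, v8}), so by Hall's theorem at most 7 of the 8 left vertices can be matched.
Hence no matching covers every left vertex.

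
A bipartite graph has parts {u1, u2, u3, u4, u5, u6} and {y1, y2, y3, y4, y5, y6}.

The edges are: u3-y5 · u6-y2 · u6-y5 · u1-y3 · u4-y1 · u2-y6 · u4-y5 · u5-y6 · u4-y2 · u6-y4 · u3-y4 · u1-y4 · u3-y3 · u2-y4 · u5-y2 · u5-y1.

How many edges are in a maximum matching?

One maximum matching: u1-y3, u2-y4, u3-y5, u4-y1, u5-y6, u6-y2.
This saturates every left vertex, so 6 is the maximum.

6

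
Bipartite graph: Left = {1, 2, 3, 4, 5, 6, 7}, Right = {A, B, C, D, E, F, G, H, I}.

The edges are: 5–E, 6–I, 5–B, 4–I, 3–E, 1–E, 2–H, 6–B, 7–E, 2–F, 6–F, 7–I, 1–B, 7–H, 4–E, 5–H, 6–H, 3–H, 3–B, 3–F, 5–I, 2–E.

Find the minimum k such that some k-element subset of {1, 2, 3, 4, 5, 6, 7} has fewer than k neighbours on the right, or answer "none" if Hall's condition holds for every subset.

6

Take S = {1, 2, 3, 4, 5, 6}. Its neighbourhood is {B, E, F, H, I}, so |N(S)| = 5 < |S| = 6.
Every subset of size less than 6 has at least as many neighbours as members, so 6 is the minimum.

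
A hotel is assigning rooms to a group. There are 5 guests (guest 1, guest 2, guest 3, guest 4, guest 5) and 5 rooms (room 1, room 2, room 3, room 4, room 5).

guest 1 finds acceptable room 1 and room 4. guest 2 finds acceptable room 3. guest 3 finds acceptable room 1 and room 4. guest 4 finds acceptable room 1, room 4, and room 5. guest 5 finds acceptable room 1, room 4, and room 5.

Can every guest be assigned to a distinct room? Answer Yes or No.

The set {guest 1, guest 3, guest 4, guest 5} has only 3 neighbours ({room 1, room 4, room 5}), so by Hall's theorem at most 4 of the 5 guests can be matched.
Hence no matching covers every guest.

No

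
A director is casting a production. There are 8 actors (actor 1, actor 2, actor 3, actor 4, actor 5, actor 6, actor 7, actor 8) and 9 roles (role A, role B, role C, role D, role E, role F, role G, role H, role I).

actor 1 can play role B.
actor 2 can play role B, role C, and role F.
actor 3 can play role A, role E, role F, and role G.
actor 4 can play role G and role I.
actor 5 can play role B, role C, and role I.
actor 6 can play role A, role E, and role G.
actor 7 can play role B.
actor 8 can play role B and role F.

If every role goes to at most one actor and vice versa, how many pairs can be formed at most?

A valid assignment of size 7: actor 1→role B, actor 2→role C, actor 3→role A, actor 4→role G, actor 5→role I, actor 6→role E, actor 8→role F.
The set {actor 1, actor 7} has only 1 neighbour ({role B}), so by Hall's theorem at most 7 of the 8 actors can be matched.

7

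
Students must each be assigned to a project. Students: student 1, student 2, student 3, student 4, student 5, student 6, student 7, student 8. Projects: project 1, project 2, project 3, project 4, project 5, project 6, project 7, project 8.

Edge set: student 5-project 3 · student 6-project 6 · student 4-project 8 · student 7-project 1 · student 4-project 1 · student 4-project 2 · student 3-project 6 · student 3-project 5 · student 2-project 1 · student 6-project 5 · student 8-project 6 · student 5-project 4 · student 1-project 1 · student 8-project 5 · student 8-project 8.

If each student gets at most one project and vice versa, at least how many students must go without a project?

A valid assignment of size 6: student 1-project 1, student 3-project 6, student 4-project 2, student 5-project 4, student 6-project 5, student 8-project 8.
The set {student 1, student 2, student 7} has only 1 neighbour ({project 1}), so by Hall's theorem at most 6 of the 8 students can be matched.
That matches 6 of the 8, leaving 2 unmatched; no matching can do better.

2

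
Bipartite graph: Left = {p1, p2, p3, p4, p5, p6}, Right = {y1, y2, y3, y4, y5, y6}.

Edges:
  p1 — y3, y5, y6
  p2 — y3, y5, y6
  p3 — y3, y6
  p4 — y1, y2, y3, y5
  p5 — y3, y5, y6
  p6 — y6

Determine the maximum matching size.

For example, pair p1–y5, p2–y6, p3–y3, p4–y1.
The set {p1, p2, p3, p5, p6} has only 3 neighbours ({y3, y5, y6}), so by Hall's theorem at most 4 of the 6 left vertices can be matched.

4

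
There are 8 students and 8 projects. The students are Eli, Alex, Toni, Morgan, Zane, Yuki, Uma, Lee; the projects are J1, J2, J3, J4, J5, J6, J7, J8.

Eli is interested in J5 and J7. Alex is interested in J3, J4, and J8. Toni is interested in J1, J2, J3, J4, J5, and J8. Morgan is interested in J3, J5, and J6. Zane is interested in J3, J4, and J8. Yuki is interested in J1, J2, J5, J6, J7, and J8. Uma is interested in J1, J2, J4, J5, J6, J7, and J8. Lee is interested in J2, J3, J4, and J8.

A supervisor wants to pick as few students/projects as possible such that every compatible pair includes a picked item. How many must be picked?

8

A maximum matching has 8 edges (e.g. Eli–J5, Alex–J4, Toni–J1, Morgan–J6, Zane–J8, Yuki–J7, Uma–J2, Lee–J3).
By König's theorem the minimum vertex cover has the same size. One such cover is {Eli, Alex, Toni, Morgan, Zane, Yuki, Uma, Lee}.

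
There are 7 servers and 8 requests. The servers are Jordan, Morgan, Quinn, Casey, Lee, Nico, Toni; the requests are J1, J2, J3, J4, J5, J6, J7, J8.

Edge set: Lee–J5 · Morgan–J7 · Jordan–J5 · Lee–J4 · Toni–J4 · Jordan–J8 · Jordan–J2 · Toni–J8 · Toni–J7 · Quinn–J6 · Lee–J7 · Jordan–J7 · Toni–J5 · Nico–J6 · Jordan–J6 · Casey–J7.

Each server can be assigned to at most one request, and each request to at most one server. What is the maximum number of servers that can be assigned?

5

One maximum matching: Jordan→J2, Morgan→J7, Quinn→J6, Lee→J5, Toni→J8.
The set {Morgan, Quinn, Casey, Nico} has only 2 neighbours ({J6, J7}), so by Hall's theorem at most 5 of the 7 servers can be matched.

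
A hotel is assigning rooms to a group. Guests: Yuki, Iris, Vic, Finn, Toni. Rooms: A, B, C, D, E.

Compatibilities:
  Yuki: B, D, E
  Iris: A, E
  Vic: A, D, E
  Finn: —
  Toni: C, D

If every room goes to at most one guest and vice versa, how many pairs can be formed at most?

4

One maximum matching: Yuki→B, Iris→A, Vic→E, Toni→C.
The set {Finn} has only 0 neighbours (∅), so by Hall's theorem at most 4 of the 5 guests can be matched.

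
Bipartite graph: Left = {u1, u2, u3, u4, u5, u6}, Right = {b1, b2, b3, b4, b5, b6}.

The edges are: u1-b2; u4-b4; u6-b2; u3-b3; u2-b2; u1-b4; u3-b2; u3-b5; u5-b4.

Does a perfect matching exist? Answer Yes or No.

The set {u1, u2, u4, u5, u6} has only 2 neighbours ({b2, b4}), so by Hall's theorem at most 3 of the 6 left vertices can be matched.
Hence no matching covers every left vertex.

No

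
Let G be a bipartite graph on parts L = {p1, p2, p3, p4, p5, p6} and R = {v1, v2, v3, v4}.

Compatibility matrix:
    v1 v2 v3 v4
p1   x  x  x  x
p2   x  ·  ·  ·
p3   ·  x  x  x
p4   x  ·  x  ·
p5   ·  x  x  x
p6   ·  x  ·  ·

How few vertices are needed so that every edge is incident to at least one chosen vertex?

4

The 4 edges p1–v4, p2–v1, p3–v2, p4–v3 form a matching, so any vertex cover needs at least 4 vertices (one per matched edge).
Conversely {v1, v2, v3, v4} meets every edge and has exactly 4 vertices, so 4 is optimal.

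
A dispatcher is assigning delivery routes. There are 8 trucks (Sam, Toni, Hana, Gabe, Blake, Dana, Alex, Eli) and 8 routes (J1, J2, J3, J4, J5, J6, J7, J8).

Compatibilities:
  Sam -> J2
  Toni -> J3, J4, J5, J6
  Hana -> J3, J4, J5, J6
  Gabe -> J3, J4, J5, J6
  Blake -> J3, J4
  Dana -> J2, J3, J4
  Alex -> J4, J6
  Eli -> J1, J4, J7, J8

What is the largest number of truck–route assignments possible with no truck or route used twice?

A valid assignment of size 6: Sam-J2, Toni-J4, Hana-J5, Gabe-J6, Blake-J3, Eli-J7.
The set {Sam, Toni, Hana, Gabe, Blake, Dana, Alex} has only 5 neighbours ({J2, J3, J4, J5, J6}), so by Hall's theorem at most 6 of the 8 trucks can be matched.

6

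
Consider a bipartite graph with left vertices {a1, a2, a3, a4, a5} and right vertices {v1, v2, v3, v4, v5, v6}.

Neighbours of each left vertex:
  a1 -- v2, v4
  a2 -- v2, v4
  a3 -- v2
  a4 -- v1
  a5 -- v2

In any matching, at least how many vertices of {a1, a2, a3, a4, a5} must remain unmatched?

For example, pair a1-v4, a2-v2, a4-v1.
The set {a1, a2, a3, a5} has only 2 neighbours ({v2, v4}), so by Hall's theorem at most 3 of the 5 left vertices can be matched.
That matches 3 of the 5, leaving 2 unmatched; no matching can do better.

2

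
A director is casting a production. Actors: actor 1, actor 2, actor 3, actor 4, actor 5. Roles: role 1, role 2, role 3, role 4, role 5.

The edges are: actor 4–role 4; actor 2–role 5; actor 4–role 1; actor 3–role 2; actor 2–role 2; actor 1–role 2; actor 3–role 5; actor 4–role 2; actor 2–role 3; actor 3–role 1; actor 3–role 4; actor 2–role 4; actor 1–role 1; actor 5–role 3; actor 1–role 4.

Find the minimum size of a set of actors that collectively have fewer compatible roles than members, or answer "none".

A matching saturating every actor exists, for instance actor 1→role 4, actor 2→role 5, actor 3→role 1, actor 4→role 2, actor 5→role 3.
By Hall's marriage theorem, this means |N(S)| ≥ |S| for every subset S, so no violating subset exists.

none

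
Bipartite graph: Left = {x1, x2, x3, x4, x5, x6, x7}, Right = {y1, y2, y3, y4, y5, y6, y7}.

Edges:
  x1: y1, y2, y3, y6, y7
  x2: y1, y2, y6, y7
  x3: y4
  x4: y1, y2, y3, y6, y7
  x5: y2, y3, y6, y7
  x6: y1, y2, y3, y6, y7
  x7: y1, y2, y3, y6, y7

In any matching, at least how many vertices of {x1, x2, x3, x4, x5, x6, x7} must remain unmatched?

1

For example, pair x1–y3, x2–y1, x3–y4, x4–y6, x5–y2, x6–y7.
The set {x1, x2, x4, x5, x6, x7} has only 5 neighbours ({y1, y2, y3, y6, y7}), so by Hall's theorem at most 6 of the 7 left vertices can be matched.
That matches 6 of the 7, leaving 1 unmatched; no matching can do better.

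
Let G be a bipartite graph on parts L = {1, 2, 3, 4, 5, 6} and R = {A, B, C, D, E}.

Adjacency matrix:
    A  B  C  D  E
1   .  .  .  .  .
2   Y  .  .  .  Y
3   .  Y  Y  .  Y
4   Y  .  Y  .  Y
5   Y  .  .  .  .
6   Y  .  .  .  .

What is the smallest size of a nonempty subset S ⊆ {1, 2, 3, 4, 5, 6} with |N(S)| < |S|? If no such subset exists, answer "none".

Take S = {1}. Its neighbourhood is {}, so |N(S)| = 0 < |S| = 1.

1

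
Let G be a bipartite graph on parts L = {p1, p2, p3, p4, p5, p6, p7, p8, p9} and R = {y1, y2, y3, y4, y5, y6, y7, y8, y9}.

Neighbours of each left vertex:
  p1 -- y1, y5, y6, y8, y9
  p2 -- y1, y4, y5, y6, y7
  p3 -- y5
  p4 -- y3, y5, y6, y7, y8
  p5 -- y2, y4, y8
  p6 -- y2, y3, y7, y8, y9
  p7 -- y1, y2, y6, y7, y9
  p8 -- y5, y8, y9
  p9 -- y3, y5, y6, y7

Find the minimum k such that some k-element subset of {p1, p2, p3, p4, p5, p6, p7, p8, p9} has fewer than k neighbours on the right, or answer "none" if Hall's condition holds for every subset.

A matching saturating every left vertex exists, for instance p1→y1, p2→y4, p3→y5, p4→y8, p5→y2, p6→y7, p7→y6, p8→y9, p9→y3.
By Hall's marriage theorem, this means |N(S)| ≥ |S| for every subset S, so no violating subset exists.

none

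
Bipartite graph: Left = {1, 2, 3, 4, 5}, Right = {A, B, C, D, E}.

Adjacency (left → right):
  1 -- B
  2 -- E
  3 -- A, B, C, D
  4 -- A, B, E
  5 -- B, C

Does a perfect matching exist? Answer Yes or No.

Yes

One maximum matching: 1→B, 2→E, 3→D, 4→A, 5→C.
Every left vertex is matched, so this is a perfect matching.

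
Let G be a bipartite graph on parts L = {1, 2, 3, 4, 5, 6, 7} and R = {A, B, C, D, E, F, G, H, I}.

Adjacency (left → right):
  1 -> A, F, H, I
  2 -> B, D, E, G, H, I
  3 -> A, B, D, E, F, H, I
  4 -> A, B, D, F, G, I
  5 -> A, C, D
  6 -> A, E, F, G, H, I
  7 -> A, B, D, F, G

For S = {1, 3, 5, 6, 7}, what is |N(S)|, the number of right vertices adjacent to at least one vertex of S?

9

The union of neighbours of {1, 3, 5, 6, 7} is {A, B, C, D, E, F, G, H, I}, which has 9 elements.
Since |N(S)| = 9 ≥ |S| = 5, Hall's condition holds for this subset.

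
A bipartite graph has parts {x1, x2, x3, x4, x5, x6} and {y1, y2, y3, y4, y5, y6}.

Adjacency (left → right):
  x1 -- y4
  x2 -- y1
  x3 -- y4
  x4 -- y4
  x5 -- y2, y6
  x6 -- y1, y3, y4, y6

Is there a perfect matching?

The set {x1, x3, x4} has only 1 neighbour ({y4}), so by Hall's theorem at most 4 of the 6 left vertices can be matched.
Hence no matching covers every left vertex.

No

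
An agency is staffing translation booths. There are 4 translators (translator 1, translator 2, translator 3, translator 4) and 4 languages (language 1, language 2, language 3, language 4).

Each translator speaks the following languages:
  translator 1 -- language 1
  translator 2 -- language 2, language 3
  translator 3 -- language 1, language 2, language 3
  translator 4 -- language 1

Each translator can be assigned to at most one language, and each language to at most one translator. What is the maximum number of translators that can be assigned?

For example, pair translator 1→language 1, translator 2→language 3, translator 3→language 2.
The set {translator 1, translator 4} has only 1 neighbour ({language 1}), so by Hall's theorem at most 3 of the 4 translators can be matched.

3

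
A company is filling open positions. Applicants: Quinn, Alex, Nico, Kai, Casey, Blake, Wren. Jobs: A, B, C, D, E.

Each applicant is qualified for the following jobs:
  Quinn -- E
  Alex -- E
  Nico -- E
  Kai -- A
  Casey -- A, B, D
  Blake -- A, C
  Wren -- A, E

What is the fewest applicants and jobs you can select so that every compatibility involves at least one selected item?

4

{Casey, Blake, A, E} is a vertex cover of size 4: every edge has an endpoint in this set.
No smaller cover exists because Quinn–E, Kai–A, Casey–B, Blake–C is a matching of size 4, and a cover must include an endpoint of each of these disjoint edges (König's theorem).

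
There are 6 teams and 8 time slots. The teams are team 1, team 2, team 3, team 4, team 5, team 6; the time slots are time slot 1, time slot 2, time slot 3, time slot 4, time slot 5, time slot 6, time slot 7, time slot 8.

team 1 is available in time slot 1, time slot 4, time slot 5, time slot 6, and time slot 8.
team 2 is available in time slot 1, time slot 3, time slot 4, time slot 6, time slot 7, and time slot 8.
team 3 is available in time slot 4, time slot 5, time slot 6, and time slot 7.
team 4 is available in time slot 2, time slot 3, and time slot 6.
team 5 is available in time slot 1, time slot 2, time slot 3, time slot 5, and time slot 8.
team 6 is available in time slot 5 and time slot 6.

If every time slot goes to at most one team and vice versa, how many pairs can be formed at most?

For example, pair team 1-time slot 8, team 2-time slot 7, team 3-time slot 4, team 4-time slot 2, team 5-time slot 3, team 6-time slot 5.
This saturates every team, so 6 is the maximum.

6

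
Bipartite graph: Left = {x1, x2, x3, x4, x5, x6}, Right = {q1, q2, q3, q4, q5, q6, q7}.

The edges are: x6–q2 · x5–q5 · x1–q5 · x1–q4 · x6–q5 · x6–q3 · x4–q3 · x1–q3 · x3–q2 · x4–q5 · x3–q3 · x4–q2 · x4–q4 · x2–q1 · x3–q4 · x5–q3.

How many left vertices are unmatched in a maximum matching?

1

A valid assignment of size 5: x1–q4, x2–q1, x3–q2, x4–q3, x5–q5.
The set {x1, x3, x4, x5, x6} has only 4 neighbours ({q2, q3, q4, q5}), so by Hall's theorem at most 5 of the 6 left vertices can be matched.
That matches 5 of the 6, leaving 1 unmatched; no matching can do better.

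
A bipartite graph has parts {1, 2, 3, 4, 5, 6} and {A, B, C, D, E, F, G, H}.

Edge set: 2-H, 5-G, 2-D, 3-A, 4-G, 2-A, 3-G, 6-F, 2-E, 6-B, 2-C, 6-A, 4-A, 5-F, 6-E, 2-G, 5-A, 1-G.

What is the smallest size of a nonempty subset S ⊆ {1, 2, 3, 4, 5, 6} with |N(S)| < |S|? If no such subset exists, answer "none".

Take S = {1, 3, 4}. Its neighbourhood is {A, G}, so |N(S)| = 2 < |S| = 3.
Every subset of size less than 3 has at least as many neighbours as members, so 3 is the minimum.

3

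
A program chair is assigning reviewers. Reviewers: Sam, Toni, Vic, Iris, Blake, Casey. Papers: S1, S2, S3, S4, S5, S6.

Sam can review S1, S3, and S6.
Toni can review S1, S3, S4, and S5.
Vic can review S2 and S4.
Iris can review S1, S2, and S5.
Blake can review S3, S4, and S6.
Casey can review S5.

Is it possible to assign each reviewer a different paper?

One maximum matching: Sam→S6, Toni→S3, Vic→S2, Iris→S1, Blake→S4, Casey→S5.
Every reviewer is matched, so this is a perfect matching.

Yes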